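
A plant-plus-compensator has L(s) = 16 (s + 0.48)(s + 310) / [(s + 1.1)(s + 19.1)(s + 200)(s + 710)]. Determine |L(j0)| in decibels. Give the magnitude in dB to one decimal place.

L(0) = 16 × 0.48 × 310 / (1.1 × 19.1 × 200 × 710) = 0.00079801
20 log₁₀(0.00079801) = -61.96 dB

-62.0 dB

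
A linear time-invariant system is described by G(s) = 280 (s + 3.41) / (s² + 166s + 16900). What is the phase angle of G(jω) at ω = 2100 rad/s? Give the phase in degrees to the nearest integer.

-86°

∠(j2100 + 3.41) = arctan(2100/3.41) = 89.91°
∠[(j2100)² + 166(j2100) + 16900] = ∠[-4.3931e+06 + j3.486e+05] = 175.46°
∠G(j2100) = 89.91° − 175.46° = -85.56°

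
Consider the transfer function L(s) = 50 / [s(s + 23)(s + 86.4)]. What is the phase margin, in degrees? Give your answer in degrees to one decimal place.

Gain crossover: |L(jω)| = 1 at ω ≈ 0.0252 rad/sec.
∠L(j0.0252) = −90° − arctan(0.0252/23) − arctan(0.0252/86.4) ≈ -90.08°
PM = 180° + (-90.08°) = 89.92°

89.9°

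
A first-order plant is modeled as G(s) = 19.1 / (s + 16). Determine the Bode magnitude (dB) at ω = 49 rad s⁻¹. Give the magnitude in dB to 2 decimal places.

|j49 + 16| = √(49² + 16²) = 51.55
|G(j49)| = 19.1 / 51.55 = 0.37054
20 log₁₀(0.37054) = -8.623 dB

-8.62 dB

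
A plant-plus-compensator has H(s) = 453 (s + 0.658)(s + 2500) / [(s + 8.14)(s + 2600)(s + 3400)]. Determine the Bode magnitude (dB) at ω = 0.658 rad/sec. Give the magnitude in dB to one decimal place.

-36.7 dB

|j0.658 + 0.658| = √(0.658² + 0.658²) = 0.9306
|j0.658 + 2500| = √(0.658² + 2500²) = 2500
|j0.658 + 8.14| = √(0.658² + 8.14²) = 8.167
|j0.658 + 2600| = √(0.658² + 2600²) = 2600
|j0.658 + 3400| = √(0.658² + 3400²) = 3400
|H(j0.658)| = 453 × 0.9306 × 2500 / (8.167 × 2600 × 3400) = 0.014598
20 log₁₀(0.014598) = -36.71 dB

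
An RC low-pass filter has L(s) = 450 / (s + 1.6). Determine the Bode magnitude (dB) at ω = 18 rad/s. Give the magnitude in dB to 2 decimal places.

|j18 + 1.6| = √(18² + 1.6²) = 18.07
|L(j18)| = 450 / 18.07 = 24.902
20 log₁₀(24.902) = 27.925 dB

27.92 dB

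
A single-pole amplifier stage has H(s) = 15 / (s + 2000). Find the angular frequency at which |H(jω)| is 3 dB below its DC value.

2000 rad/sec

For a single-pole low-pass, the −3 dB point is at the pole: ω = 2000 rad/sec.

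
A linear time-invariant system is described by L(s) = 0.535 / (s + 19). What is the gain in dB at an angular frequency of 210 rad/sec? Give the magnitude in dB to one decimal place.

|j210 + 19| = √(210² + 19²) = 210.9
|L(j210)| = 0.535 / 210.9 = 0.0025373
20 log₁₀(0.0025373) = -51.91 dB

-51.9 dB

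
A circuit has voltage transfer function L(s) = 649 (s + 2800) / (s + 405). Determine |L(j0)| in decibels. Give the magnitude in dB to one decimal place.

73.0 dB

L(0) = 649 × 2800 / 405 = 4486.9
20 log₁₀(4486.9) = 73.04 dB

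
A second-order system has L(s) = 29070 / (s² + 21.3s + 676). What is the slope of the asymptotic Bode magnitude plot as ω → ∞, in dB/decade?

-40 dB/decade

With 0 zeros and 2 poles, the high-frequency asymptotic slope is 20 × (0 − 2) = -40 dB/decade.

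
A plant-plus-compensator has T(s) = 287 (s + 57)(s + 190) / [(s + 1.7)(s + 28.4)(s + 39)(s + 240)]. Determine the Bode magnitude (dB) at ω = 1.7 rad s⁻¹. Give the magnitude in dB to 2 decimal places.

13.72 dB

|j1.7 + 57| = √(1.7² + 57²) = 57.03
|j1.7 + 190| = √(1.7² + 190²) = 190
|j1.7 + 1.7| = √(1.7² + 1.7²) = 2.404
|j1.7 + 28.4| = √(1.7² + 28.4²) = 28.45
|j1.7 + 39| = √(1.7² + 39²) = 39.04
|j1.7 + 240| = √(1.7² + 240²) = 240
|T(j1.7)| = 287 × 57.03 × 190 / (2.404 × 28.45 × 39.04 × 240) = 4.8525
20 log₁₀(4.8525) = 13.719 dB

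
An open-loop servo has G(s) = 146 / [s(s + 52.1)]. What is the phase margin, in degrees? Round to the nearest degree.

87°

Gain crossover: |G(jω)| = 1 at ω ≈ 2.8 rad/s.
∠G(j2.8) = −90° − arctan(2.8/52.1) ≈ -93.07°
PM = 180° + (-93.07°) = 86.93°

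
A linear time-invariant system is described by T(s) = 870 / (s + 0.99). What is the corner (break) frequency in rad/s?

The single real pole at s = −0.99 gives a corner at ω = 0.99 rad/s.

0.99 rad/s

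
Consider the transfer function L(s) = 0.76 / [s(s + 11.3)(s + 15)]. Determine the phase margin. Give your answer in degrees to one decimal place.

Gain crossover: |L(jω)| = 1 at ω ≈ 0.00448 rad/s.
∠L(j0.00448) = −90° − arctan(0.00448/11.3) − arctan(0.00448/15) ≈ -90.04°
PM = 180° + (-90.04°) = 89.96°

90.0°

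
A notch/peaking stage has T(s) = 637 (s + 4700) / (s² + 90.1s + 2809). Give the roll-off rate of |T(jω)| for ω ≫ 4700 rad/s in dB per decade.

-20 dB/decade

With 1 zero and 2 poles, the high-frequency asymptotic slope is 20 × (1 − 2) = -20 dB/decade.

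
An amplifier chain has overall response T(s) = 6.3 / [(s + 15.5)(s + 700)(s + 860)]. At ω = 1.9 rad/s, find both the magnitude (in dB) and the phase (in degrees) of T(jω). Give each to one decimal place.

|T| = -123.5 dB, ∠T = -7.3°

|j1.9 + 15.5| = √(1.9² + 15.5²) = 15.62
|j1.9 + 700| = √(1.9² + 700²) = 700
|j1.9 + 860| = √(1.9² + 860²) = 860
|T(j1.9)| = 6.3 / (15.62 × 700 × 860) = 6.7015e-07
20 log₁₀(6.7015e-07) = -123.48 dB
∠(j1.9 + 15.5) = arctan(1.9/15.5) = 6.99°
∠(j1.9 + 700) = arctan(1.9/700) = 0.16°
∠(j1.9 + 860) = arctan(1.9/860) = 0.13°
∠T(j1.9) = − (6.99° + 0.16° + 0.13°) = -7.27°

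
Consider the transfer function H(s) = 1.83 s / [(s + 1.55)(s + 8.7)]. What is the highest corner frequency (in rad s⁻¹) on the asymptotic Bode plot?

8.7 rad s⁻¹

Break frequencies occur at each pole and zero magnitude: 1.55 rad s⁻¹, 8.7 rad s⁻¹.
The highest is 8.7 rad s⁻¹.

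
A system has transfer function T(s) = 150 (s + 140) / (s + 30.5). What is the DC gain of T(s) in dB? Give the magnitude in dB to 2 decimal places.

T(0) = 150 × 140 / 30.5 = 688.52
20 log₁₀(688.52) = 56.758 dB

56.76 dB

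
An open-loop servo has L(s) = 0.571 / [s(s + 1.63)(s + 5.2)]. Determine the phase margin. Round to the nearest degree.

Gain crossover: |L(jω)| = 1 at ω ≈ 0.0673 rad s⁻¹.
∠L(j0.0673) = −90° − arctan(0.0673/1.63) − arctan(0.0673/5.2) ≈ -93.11°
PM = 180° + (-93.11°) = 86.89°

87°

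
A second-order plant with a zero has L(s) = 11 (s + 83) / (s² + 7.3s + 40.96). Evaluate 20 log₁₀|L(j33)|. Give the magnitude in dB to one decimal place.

|j33 + 83| = √(33² + 83²) = 89.32
|(j33)² + 7.3(j33) + 40.96| = |-1048 + j240.9| = 1075
|L(j33)| = 11 × 89.32 / 1075 = 0.91365
20 log₁₀(0.91365) = -0.78 dB

-0.8 dB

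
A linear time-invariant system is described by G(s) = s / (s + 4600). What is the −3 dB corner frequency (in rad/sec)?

4600 rad/sec

For a single-pole high-pass, the −3 dB point is at the pole: ω = 4600 rad/sec.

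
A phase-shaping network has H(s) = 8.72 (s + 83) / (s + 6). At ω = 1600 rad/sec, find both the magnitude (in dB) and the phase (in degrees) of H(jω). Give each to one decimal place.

|H| = 18.8 dB, ∠H = -2.8°

|j1600 + 83| = √(1600² + 83²) = 1602
|j1600 + 6| = √(1600² + 6²) = 1600
|H(j1600)| = 8.72 × 1602 / 1600 = 8.7317
20 log₁₀(8.7317) = 18.82 dB
∠(j1600 + 83) = arctan(1600/83) = 87.03°
∠(j1600 + 6) = arctan(1600/6) = 89.79°
∠H(j1600) = 87.03° − 89.79° = -2.75°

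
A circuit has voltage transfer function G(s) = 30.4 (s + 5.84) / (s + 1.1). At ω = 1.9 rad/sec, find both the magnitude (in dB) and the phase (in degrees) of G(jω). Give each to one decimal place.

|G| = 38.6 dB, ∠G = -41.9 deg

|j1.9 + 5.84| = √(1.9² + 5.84²) = 6.141
|j1.9 + 1.1| = √(1.9² + 1.1²) = 2.195
|G(j1.9)| = 30.4 × 6.141 / 2.195 = 85.038
20 log₁₀(85.038) = 38.59 dB
∠(j1.9 + 5.84) = arctan(1.9/5.84) = 18.02°
∠(j1.9 + 1.1) = arctan(1.9/1.1) = 59.93°
∠G(j1.9) = 18.02° − 59.93° = -41.91°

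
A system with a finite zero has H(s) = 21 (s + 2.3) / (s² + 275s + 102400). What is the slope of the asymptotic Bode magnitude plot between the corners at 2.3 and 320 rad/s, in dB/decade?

20 dB/decade

In this band the factors already past their corner are: zero at 2.3; net slope = 20 dB/decade.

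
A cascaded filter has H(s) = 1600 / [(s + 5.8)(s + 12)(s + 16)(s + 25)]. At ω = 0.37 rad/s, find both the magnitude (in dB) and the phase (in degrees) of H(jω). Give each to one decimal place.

|H| = -24.8 dB, ∠H = -7.6°

|j0.37 + 5.8| = √(0.37² + 5.8²) = 5.812
|j0.37 + 12| = √(0.37² + 12²) = 12.01
|j0.37 + 16| = √(0.37² + 16²) = 16
|j0.37 + 25| = √(0.37² + 25²) = 25
|H(j0.37)| = 1600 / (5.812 × 12.01 × 16 × 25) = 0.057306
20 log₁₀(0.057306) = -24.84 dB
∠(j0.37 + 5.8) = arctan(0.37/5.8) = 3.65°
∠(j0.37 + 12) = arctan(0.37/12) = 1.77°
∠(j0.37 + 16) = arctan(0.37/16) = 1.32°
∠(j0.37 + 25) = arctan(0.37/25) = 0.85°
∠H(j0.37) = − (3.65° + 1.77° + 1.32° + 0.85°) = -7.59°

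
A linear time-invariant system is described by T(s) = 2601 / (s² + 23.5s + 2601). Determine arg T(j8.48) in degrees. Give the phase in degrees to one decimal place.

∠[(j8.48)² + 23.5(j8.48) + 2601] = ∠[2529.1 + j199.28] = 4.51°
∠T(j8.48) = −4.51° = -4.51°

-4.5°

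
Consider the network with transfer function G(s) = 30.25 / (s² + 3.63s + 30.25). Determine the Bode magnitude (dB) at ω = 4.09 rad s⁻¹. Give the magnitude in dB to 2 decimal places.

3.56 dB

|(j4.09)² + 3.63(j4.09) + 30.25| = |13.522 + j14.847| = 20.08
|G(j4.09)| = 30.25 / 20.08 = 1.5064
20 log₁₀(1.5064) = 3.559 dB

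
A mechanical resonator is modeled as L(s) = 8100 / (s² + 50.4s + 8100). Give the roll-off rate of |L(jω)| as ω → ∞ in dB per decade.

-40 dB/decade

With 0 zeros and 2 poles, the high-frequency asymptotic slope is 20 × (0 − 2) = -40 dB/decade.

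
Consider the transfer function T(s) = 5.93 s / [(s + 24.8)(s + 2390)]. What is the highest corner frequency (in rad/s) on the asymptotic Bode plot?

Break frequencies occur at each pole and zero magnitude: 24.8 rad/s, 2390 rad/s.
The highest is 2390 rad/s.

2390 rad/s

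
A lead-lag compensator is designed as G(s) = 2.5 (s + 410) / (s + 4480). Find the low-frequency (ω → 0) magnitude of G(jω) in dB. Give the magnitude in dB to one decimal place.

G(0) = 2.5 × 410 / 4480 = 0.22879
20 log₁₀(0.22879) = -12.81 dB

-12.8 dB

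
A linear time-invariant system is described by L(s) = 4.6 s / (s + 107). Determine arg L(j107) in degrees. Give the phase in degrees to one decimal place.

45.0°

∠(j107) = 90.00°
∠(j107 + 107) = arctan(107/107) = 45.00°
∠L(j107) = 90.00° − 45.00° = 45.00°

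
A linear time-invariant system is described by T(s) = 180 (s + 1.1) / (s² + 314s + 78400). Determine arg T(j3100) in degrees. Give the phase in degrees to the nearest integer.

∠(j3100 + 1.1) = arctan(3100/1.1) = 89.98°
∠[(j3100)² + 314(j3100) + 78400] = ∠[-9.5316e+06 + j9.734e+05] = 174.17°
∠T(j3100) = 89.98° − 174.17° = -84.19°

-84°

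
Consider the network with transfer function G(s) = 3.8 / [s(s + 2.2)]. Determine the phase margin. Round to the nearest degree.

Gain crossover: |G(jω)| = 1 at ω ≈ 1.44 rad/s.
∠G(j1.44) = −90° − arctan(1.44/2.2) ≈ -123.28°
PM = 180° + (-123.28°) = 56.72°

57°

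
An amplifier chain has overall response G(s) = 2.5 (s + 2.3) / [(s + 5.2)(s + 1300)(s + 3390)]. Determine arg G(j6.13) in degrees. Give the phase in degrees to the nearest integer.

19°

∠(j6.13 + 2.3) = arctan(6.13/2.3) = 69.43°
∠(j6.13 + 5.2) = arctan(6.13/5.2) = 49.69°
∠(j6.13 + 1300) = arctan(6.13/1300) = 0.27°
∠(j6.13 + 3390) = arctan(6.13/3390) = 0.10°
∠G(j6.13) = 69.43° − (49.69° + 0.27° + 0.10°) = 19.37°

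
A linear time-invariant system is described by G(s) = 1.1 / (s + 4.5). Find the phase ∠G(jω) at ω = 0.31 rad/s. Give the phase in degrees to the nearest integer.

-4 deg

∠(j0.31 + 4.5) = arctan(0.31/4.5) = 3.94°
∠G(j0.31) = −3.94° = -3.94°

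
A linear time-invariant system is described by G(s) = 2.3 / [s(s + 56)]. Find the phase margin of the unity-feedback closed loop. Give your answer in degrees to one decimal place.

Gain crossover: |G(jω)| = 1 at ω ≈ 0.0411 rad/sec.
∠G(j0.0411) = −90° − arctan(0.0411/56) ≈ -90.04°
PM = 180° + (-90.04°) = 89.96°

90.0°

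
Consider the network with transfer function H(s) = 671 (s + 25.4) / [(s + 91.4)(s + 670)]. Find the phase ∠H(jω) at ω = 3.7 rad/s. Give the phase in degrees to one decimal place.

∠(j3.7 + 25.4) = arctan(3.7/25.4) = 8.29°
∠(j3.7 + 91.4) = arctan(3.7/91.4) = 2.32°
∠(j3.7 + 670) = arctan(3.7/670) = 0.32°
∠H(j3.7) = 8.29° − (2.32° + 0.32°) = 5.65°

5.7°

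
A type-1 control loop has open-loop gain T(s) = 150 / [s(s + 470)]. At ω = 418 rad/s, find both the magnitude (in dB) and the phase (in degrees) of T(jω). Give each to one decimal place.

|T| = -64.9 dB, ∠T = -131.6 deg

|j418 + 470| = √(418² + 470²) = 629
|j418| = 418
|T(j418)| = 150 / (629 × 418) = 0.00057052
20 log₁₀(0.00057052) = -64.87 dB
∠(j418 + 470) = arctan(418/470) = 41.65°
∠(j418) = 90.00°
∠T(j418) = − (41.65° + 90.00°) = -131.65°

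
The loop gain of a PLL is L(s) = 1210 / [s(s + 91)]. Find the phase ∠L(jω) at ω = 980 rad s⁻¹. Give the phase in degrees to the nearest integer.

-175°

∠(j980 + 91) = arctan(980/91) = 84.69°
∠(j980) = 90.00°
∠L(j980) = − (84.69° + 90.00°) = -174.69°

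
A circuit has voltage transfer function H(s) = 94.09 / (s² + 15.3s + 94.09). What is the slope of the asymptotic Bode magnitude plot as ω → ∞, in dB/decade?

With 0 zeros and 2 poles, the high-frequency asymptotic slope is 20 × (0 − 2) = -40 dB/decade.

-40 dB/decade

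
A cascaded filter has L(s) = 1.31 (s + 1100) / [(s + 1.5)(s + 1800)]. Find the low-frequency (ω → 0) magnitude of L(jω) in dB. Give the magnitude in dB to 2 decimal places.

L(0) = 1.31 × 1100 / (1.5 × 1800) = 0.5337
20 log₁₀(0.5337) = -5.454 dB

-5.45 dB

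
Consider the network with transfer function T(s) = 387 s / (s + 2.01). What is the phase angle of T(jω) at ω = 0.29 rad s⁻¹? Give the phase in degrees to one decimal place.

81.8 deg

∠(j0.29) = 90.00°
∠(j0.29 + 2.01) = arctan(0.29/2.01) = 8.21°
∠T(j0.29) = 90.00° − 8.21° = 81.79°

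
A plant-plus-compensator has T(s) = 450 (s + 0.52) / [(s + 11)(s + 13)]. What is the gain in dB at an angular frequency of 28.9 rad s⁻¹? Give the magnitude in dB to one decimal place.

|j28.9 + 0.52| = √(28.9² + 0.52²) = 28.9
|j28.9 + 11| = √(28.9² + 11²) = 30.92
|j28.9 + 13| = √(28.9² + 13²) = 31.69
|T(j28.9)| = 450 × 28.9 / (30.92 × 31.69) = 13.274
20 log₁₀(13.274) = 22.46 dB

22.5 dB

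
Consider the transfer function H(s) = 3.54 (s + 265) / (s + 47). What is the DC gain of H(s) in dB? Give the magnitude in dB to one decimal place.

H(0) = 3.54 × 265 / 47 = 19.96
20 log₁₀(19.96) = 26.00 dB

26.0 dB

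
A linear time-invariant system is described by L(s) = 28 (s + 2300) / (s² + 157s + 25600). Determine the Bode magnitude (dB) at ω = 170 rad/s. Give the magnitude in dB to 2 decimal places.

7.61 dB

|j170 + 2300| = √(170² + 2300²) = 2306
|(j170)² + 157(j170) + 25600| = |-3300 + j26690| = 2.689e+04
|L(j170)| = 28 × 2306 / 2.689e+04 = 2.4012
20 log₁₀(2.4012) = 7.609 dB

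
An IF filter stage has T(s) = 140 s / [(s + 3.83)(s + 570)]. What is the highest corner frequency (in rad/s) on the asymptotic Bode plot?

570 rad/s

Break frequencies occur at each pole and zero magnitude: 3.83 rad/s, 570 rad/s.
The highest is 570 rad/s.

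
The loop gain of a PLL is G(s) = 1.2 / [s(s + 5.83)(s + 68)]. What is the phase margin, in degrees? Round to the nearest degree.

Gain crossover: |G(jω)| = 1 at ω ≈ 0.00303 rad/s.
∠G(j0.00303) = −90° − arctan(0.00303/5.83) − arctan(0.00303/68) ≈ -90.03°
PM = 180° + (-90.03°) = 89.97°

90°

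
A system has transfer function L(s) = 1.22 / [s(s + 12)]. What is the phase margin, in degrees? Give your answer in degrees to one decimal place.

Gain crossover: |L(jω)| = 1 at ω ≈ 0.102 rad/s.
∠L(j0.102) = −90° − arctan(0.102/12) ≈ -90.49°
PM = 180° + (-90.49°) = 89.51°

89.5 deg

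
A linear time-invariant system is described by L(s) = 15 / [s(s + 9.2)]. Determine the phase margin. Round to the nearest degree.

80 deg

Gain crossover: |L(jω)| = 1 at ω ≈ 1.61 rad/s.
∠L(j1.61) = −90° − arctan(1.61/9.2) ≈ -99.90°
PM = 180° + (-99.90°) = 80.10°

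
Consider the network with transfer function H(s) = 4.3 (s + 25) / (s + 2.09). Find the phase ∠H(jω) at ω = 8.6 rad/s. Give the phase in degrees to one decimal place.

∠(j8.6 + 25) = arctan(8.6/25) = 18.98°
∠(j8.6 + 2.09) = arctan(8.6/2.09) = 76.34°
∠H(j8.6) = 18.98° − 76.34° = -57.36°

-57.4 deg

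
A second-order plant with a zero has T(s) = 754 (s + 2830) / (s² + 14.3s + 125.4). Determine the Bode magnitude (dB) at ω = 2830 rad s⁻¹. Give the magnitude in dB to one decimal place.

-8.5 dB

|j2830 + 2830| = √(2830² + 2830²) = 4002
|(j2830)² + 14.3(j2830) + 125.4| = |-8.0088e+06 + j40469| = 8.009e+06
|T(j2830)| = 754 × 4002 / 8.009e+06 = 0.37679
20 log₁₀(0.37679) = -8.48 dB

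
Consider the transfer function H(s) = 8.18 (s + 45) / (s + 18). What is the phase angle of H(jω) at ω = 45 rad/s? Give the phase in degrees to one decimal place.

∠(j45 + 45) = arctan(45/45) = 45.00°
∠(j45 + 18) = arctan(45/18) = 68.20°
∠H(j45) = 45.00° − 68.20° = -23.20°

-23.2°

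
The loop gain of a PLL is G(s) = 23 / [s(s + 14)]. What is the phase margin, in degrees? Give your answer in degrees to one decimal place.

Gain crossover: |G(jω)| = 1 at ω ≈ 1.63 rad/sec.
∠G(j1.63) = −90° − arctan(1.63/14) ≈ -96.65°
PM = 180° + (-96.65°) = 83.35°

83.4°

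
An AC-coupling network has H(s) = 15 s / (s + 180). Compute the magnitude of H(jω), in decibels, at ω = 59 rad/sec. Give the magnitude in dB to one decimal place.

13.4 dB

|j59| = 59
|j59 + 180| = √(59² + 180²) = 189.4
|H(j59)| = 15 × 59 / 189.4 = 4.6721
20 log₁₀(4.6721) = 13.39 dB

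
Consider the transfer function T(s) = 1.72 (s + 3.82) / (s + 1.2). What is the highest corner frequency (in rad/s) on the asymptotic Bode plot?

Break frequencies occur at each pole and zero magnitude: 1.2 rad/s, 3.82 rad/s.
The highest is 3.82 rad/s.

3.82 rad/s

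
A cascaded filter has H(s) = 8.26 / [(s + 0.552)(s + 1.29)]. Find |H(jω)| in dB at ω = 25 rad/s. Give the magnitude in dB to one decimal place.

|j25 + 0.552| = √(25² + 0.552²) = 25.01
|j25 + 1.29| = √(25² + 1.29²) = 25.03
|H(j25)| = 8.26 / (25.01 × 25.03) = 0.013195
20 log₁₀(0.013195) = -37.59 dB

-37.6 dB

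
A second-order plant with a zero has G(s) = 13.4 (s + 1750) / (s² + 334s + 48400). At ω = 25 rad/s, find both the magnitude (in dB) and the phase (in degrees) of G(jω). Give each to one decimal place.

|G| = -6.3 dB, ∠G = -9.1°

|j25 + 1750| = √(25² + 1750²) = 1750
|(j25)² + 334(j25) + 48400| = |47775 + j8350| = 4.85e+04
|G(j25)| = 13.4 × 1750 / 4.85e+04 = 0.48356
20 log₁₀(0.48356) = -6.31 dB
∠(j25 + 1750) = arctan(25/1750) = 0.82°
∠[(j25)² + 334(j25) + 48400] = ∠[47775 + j8350] = 9.91°
∠G(j25) = 0.82° − 9.91° = -9.10°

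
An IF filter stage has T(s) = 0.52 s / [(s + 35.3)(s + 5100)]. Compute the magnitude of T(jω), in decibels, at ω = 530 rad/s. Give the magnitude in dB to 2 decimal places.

-79.90 dB

|j530| = 530
|j530 + 35.3| = √(530² + 35.3²) = 531.2
|j530 + 5100| = √(530² + 5100²) = 5127
|T(j530)| = 0.52 × 530 / (531.2 × 5127) = 0.00010119
20 log₁₀(0.00010119) = -79.897 dB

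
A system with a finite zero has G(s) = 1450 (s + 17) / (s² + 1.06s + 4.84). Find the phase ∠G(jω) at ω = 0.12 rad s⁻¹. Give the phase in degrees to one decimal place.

-1.1°

∠(j0.12 + 17) = arctan(0.12/17) = 0.40°
∠[(j0.12)² + 1.06(j0.12) + 4.84] = ∠[4.8256 + j0.1272] = 1.51°
∠G(j0.12) = 0.40° − 1.51° = -1.11°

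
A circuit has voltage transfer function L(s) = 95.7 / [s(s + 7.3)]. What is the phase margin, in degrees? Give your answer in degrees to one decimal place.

40.6°

Gain crossover: |L(jω)| = 1 at ω ≈ 8.53 rad/s.
∠L(j8.53) = −90° − arctan(8.53/7.3) ≈ -139.43°
PM = 180° + (-139.43°) = 40.57°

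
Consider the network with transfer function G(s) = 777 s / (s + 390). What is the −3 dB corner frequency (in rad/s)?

390 rad/s

For a single-pole high-pass, the −3 dB point is at the pole: ω = 390 rad/s.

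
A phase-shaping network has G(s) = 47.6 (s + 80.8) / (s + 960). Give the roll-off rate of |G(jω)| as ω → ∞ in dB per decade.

With 1 zero and 1 pole, the high-frequency asymptotic slope is 20 × (1 − 1) = 0 dB/decade.

0 dB/decade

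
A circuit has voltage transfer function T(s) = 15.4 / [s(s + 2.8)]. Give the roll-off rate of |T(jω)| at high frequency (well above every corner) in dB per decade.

-40 dB/decade

With 0 zeros and 2 poles, the high-frequency asymptotic slope is 20 × (0 − 2) = -40 dB/decade.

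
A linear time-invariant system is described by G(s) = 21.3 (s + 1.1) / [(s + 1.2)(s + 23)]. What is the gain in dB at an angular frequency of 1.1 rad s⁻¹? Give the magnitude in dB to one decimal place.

|j1.1 + 1.1| = √(1.1² + 1.1²) = 1.556
|j1.1 + 1.2| = √(1.1² + 1.2²) = 1.628
|j1.1 + 23| = √(1.1² + 23²) = 23.03
|G(j1.1)| = 21.3 × 1.556 / (1.628 × 23.03) = 0.88398
20 log₁₀(0.88398) = -1.07 dB

-1.1 dB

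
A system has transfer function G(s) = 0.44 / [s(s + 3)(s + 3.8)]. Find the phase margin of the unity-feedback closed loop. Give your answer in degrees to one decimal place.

88.7 deg

Gain crossover: |G(jω)| = 1 at ω ≈ 0.0386 rad/sec.
∠G(j0.0386) = −90° − arctan(0.0386/3) − arctan(0.0386/3.8) ≈ -91.32°
PM = 180° + (-91.32°) = 88.68°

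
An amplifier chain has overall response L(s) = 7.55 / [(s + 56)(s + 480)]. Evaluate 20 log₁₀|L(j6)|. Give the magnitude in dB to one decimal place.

|j6 + 56| = √(6² + 56²) = 56.32
|j6 + 480| = √(6² + 480²) = 480
|L(j6)| = 7.55 / (56.32 × 480) = 0.00027926
20 log₁₀(0.00027926) = -71.08 dB

-71.1 dB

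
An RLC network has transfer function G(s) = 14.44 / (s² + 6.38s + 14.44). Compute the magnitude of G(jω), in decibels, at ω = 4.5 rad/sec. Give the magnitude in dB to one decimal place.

-6.1 dB

|(j4.5)² + 6.38(j4.5) + 14.44| = |-5.81 + j28.71| = 29.29
|G(j4.5)| = 14.44 / 29.29 = 0.49297
20 log₁₀(0.49297) = -6.14 dB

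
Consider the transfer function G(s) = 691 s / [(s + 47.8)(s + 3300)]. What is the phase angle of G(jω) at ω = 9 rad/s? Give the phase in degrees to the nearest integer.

∠(j9) = 90.00°
∠(j9 + 47.8) = arctan(9/47.8) = 10.66°
∠(j9 + 3300) = arctan(9/3300) = 0.16°
∠G(j9) = 90.00° − (10.66° + 0.16°) = 79.18°

79°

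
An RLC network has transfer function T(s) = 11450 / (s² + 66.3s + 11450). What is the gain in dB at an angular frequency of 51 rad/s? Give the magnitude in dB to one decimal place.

|(j51)² + 66.3(j51) + 11450| = |8849 + j3381.3| = 9473
|T(j51)| = 11450 / 9473 = 1.2087
20 log₁₀(1.2087) = 1.65 dB

1.6 dB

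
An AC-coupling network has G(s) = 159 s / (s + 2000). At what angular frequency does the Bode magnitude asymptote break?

2000 rad/sec

The single real pole at s = −2000 gives a corner at ω = 2000 rad/sec.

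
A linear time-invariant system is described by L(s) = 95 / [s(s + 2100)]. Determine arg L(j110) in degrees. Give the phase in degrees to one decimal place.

∠(j110 + 2100) = arctan(110/2100) = 3.00°
∠(j110) = 90.00°
∠L(j110) = − (3.00° + 90.00°) = -93.00°

-93.0°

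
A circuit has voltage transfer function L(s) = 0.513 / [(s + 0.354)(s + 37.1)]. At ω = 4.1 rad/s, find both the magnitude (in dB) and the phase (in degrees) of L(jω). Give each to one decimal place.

|L| = -49.5 dB, ∠L = -91.4°

|j4.1 + 0.354| = √(4.1² + 0.354²) = 4.115
|j4.1 + 37.1| = √(4.1² + 37.1²) = 37.33
|L(j4.1)| = 0.513 / (4.115 × 37.33) = 0.0033397
20 log₁₀(0.0033397) = -49.53 dB
∠(j4.1 + 0.354) = arctan(4.1/0.354) = 85.07°
∠(j4.1 + 37.1) = arctan(4.1/37.1) = 6.31°
∠L(j4.1) = − (85.07° + 6.31°) = -91.37°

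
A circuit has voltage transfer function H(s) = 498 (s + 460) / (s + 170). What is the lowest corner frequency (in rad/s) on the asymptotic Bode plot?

170 rad/s

Break frequencies occur at each pole and zero magnitude: 170 rad/s, 460 rad/s.
The lowest is 170 rad/s.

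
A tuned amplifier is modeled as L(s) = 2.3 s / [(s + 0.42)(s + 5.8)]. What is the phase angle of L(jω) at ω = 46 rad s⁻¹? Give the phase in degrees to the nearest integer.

∠(j46) = 90.00°
∠(j46 + 0.42) = arctan(46/0.42) = 89.48°
∠(j46 + 5.8) = arctan(46/5.8) = 82.81°
∠L(j46) = 90.00° − (89.48° + 82.81°) = -82.29°

-82°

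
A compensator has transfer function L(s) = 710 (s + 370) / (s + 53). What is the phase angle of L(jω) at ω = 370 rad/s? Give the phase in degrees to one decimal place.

-36.8°

∠(j370 + 370) = arctan(370/370) = 45.00°
∠(j370 + 53) = arctan(370/53) = 81.85°
∠L(j370) = 45.00° − 81.85° = -36.85°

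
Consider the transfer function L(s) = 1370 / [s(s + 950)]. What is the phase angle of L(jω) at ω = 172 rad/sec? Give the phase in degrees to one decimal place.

∠(j172 + 950) = arctan(172/950) = 10.26°
∠(j172) = 90.00°
∠L(j172) = − (10.26° + 90.00°) = -100.26°

-100.3 deg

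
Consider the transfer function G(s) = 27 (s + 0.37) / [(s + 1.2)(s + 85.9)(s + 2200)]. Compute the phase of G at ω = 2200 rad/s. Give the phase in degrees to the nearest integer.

-133°

∠(j2200 + 0.37) = arctan(2200/0.37) = 89.99°
∠(j2200 + 1.2) = arctan(2200/1.2) = 89.97°
∠(j2200 + 85.9) = arctan(2200/85.9) = 87.76°
∠(j2200 + 2200) = arctan(2200/2200) = 45.00°
∠G(j2200) = 89.99° − (89.97° + 87.76° + 45.00°) = -132.74°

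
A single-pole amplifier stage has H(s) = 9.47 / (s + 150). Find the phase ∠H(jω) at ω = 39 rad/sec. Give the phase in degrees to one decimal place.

∠(j39 + 150) = arctan(39/150) = 14.57°
∠H(j39) = −14.57° = -14.57°

-14.6°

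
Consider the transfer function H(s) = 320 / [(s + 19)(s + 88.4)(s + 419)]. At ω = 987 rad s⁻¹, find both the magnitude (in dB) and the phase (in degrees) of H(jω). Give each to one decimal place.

|j987 + 19| = √(987² + 19²) = 987.2
|j987 + 88.4| = √(987² + 88.4²) = 991
|j987 + 419| = √(987² + 419²) = 1072
|H(j987)| = 320 / (987.2 × 991 × 1072) = 3.0507e-07
20 log₁₀(3.0507e-07) = -130.31 dB
∠(j987 + 19) = arctan(987/19) = 88.90°
∠(j987 + 88.4) = arctan(987/88.4) = 84.88°
∠(j987 + 419) = arctan(987/419) = 67.00°
∠H(j987) = − (88.90° + 84.88° + 67.00°) = -240.78°

|H| = -130.3 dB, ∠H = -240.8°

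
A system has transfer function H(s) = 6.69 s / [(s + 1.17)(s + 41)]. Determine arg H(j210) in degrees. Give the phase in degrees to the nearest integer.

∠(j210) = 90.00°
∠(j210 + 1.17) = arctan(210/1.17) = 89.68°
∠(j210 + 41) = arctan(210/41) = 78.95°
∠H(j210) = 90.00° − (89.68° + 78.95°) = -78.63°

-79°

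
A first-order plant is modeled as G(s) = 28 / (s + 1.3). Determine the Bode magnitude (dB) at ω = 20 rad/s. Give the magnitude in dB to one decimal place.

|j20 + 1.3| = √(20² + 1.3²) = 20.04
|G(j20)| = 28 / 20.04 = 1.3971
20 log₁₀(1.3971) = 2.90 dB

2.9 dB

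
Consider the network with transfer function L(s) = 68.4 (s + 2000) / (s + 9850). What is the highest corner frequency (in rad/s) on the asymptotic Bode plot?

Break frequencies occur at each pole and zero magnitude: 2000 rad/s, 9850 rad/s.
The highest is 9850 rad/s.

9850 rad/s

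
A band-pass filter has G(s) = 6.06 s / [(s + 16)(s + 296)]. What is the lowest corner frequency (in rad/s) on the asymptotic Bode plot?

Break frequencies occur at each pole and zero magnitude: 16 rad/s, 296 rad/s.
The lowest is 16 rad/s.

16 rad/s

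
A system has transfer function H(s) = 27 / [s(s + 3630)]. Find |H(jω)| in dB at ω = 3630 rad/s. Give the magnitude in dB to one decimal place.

|j3630 + 3630| = √(3630² + 3630²) = 5134
|j3630| = 3630
|H(j3630)| = 27 / (5134 × 3630) = 1.4489e-06
20 log₁₀(1.4489e-06) = -116.78 dB

-116.8 dB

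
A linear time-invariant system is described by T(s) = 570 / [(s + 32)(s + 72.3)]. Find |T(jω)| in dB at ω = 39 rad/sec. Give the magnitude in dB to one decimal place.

-17.2 dB

|j39 + 32| = √(39² + 32²) = 50.45
|j39 + 72.3| = √(39² + 72.3²) = 82.15
|T(j39)| = 570 / (50.45 × 82.15) = 0.13754
20 log₁₀(0.13754) = -17.23 dB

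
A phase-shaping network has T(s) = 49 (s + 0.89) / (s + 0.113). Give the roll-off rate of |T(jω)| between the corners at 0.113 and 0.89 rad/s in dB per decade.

In this band the factors already past their corner are: pole at 0.113; net slope = -20 dB/decade.

-20 dB/decade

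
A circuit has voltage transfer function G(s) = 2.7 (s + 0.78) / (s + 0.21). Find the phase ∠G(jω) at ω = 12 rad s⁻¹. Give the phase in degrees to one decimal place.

-2.7°

∠(j12 + 0.78) = arctan(12/0.78) = 86.28°
∠(j12 + 0.21) = arctan(12/0.21) = 89.00°
∠G(j12) = 86.28° − 89.00° = -2.72°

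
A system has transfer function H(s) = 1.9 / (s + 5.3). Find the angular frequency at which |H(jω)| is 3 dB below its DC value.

For a single-pole low-pass, the −3 dB point is at the pole: ω = 5.3 rad/s.

5.3 rad/s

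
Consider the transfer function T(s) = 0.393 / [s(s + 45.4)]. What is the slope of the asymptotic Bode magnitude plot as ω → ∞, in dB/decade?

With 0 zeros and 2 poles, the high-frequency asymptotic slope is 20 × (0 − 2) = -40 dB/decade.

-40 dB/decade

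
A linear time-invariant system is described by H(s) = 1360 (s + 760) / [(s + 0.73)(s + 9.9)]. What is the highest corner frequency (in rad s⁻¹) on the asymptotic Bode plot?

Break frequencies occur at each pole and zero magnitude: 0.73 rad s⁻¹, 9.9 rad s⁻¹, 760 rad s⁻¹.
The highest is 760 rad s⁻¹.

760 rad s⁻¹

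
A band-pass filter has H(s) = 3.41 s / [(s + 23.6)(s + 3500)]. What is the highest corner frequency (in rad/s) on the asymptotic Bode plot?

Break frequencies occur at each pole and zero magnitude: 23.6 rad/s, 3500 rad/s.
The highest is 3500 rad/s.

3500 rad/s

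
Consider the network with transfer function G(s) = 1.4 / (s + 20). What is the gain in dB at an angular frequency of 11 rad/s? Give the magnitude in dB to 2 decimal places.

|j11 + 20| = √(11² + 20²) = 22.83
|G(j11)| = 1.4 / 22.83 = 0.061335
20 log₁₀(0.061335) = -24.246 dB

-24.25 dB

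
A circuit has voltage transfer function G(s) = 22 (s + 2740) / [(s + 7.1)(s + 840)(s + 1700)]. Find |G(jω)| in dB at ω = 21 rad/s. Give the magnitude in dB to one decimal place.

-54.4 dB

|j21 + 2740| = √(21² + 2740²) = 2740
|j21 + 7.1| = √(21² + 7.1²) = 22.17
|j21 + 840| = √(21² + 840²) = 840.3
|j21 + 1700| = √(21² + 1700²) = 1700
|G(j21)| = 22 × 2740 / (22.17 × 840.3 × 1700) = 0.0019036
20 log₁₀(0.0019036) = -54.41 dB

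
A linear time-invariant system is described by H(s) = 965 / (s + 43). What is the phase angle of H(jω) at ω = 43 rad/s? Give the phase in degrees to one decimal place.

∠(j43 + 43) = arctan(43/43) = 45.00°
∠H(j43) = −45.00° = -45.00°

-45.0°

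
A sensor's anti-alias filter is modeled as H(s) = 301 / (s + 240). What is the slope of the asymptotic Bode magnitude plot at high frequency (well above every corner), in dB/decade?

-20 dB/decade

With 0 zeros and 1 pole, the high-frequency asymptotic slope is 20 × (0 − 1) = -20 dB/decade.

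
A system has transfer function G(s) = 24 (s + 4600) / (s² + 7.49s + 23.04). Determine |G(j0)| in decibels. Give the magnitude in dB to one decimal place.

G(0) = 24 × 4600 / 23.04 = 4791.7
20 log₁₀(4791.7) = 73.61 dB

73.6 dB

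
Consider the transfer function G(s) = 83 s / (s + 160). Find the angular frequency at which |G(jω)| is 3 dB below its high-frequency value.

For a single-pole high-pass, the −3 dB point is at the pole: ω = 160 rad/s.

160 rad/s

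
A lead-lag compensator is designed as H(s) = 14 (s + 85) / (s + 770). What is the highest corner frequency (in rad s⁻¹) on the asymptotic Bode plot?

Break frequencies occur at each pole and zero magnitude: 85 rad s⁻¹, 770 rad s⁻¹.
The highest is 770 rad s⁻¹.

770 rad s⁻¹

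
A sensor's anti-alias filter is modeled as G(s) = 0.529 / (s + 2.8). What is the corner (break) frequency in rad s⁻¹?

2.8 rad s⁻¹

The single real pole at s = −2.8 gives a corner at ω = 2.8 rad s⁻¹.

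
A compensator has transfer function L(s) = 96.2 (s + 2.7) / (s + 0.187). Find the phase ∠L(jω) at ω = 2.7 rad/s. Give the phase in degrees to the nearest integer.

∠(j2.7 + 2.7) = arctan(2.7/2.7) = 45.00°
∠(j2.7 + 0.187) = arctan(2.7/0.187) = 86.04°
∠L(j2.7) = 45.00° − 86.04° = -41.04°

-41°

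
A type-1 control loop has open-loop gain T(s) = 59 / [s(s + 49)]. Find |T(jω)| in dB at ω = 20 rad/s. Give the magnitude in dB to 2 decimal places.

-25.08 dB

|j20 + 49| = √(20² + 49²) = 52.92
|j20| = 20
|T(j20)| = 59 / (52.92 × 20) = 0.05574
20 log₁₀(0.05574) = -25.077 dB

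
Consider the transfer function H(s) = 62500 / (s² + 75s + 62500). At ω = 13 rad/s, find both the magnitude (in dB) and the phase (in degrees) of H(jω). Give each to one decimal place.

|(j13)² + 75(j13) + 62500| = |62331 + j975| = 6.234e+04
|H(j13)| = 62500 / 6.234e+04 = 1.0026
20 log₁₀(1.0026) = 0.02 dB
∠[(j13)² + 75(j13) + 62500] = ∠[62331 + j975] = 0.90°
∠H(j13) = −0.90° = -0.90°

|H| = 0.0 dB, ∠H = -0.9 deg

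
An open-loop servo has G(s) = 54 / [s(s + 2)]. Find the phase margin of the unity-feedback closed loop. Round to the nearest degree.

Gain crossover: |G(jω)| = 1 at ω ≈ 7.21 rad/s.
∠G(j7.21) = −90° − arctan(7.21/2) ≈ -164.50°
PM = 180° + (-164.50°) = 15.50°

15°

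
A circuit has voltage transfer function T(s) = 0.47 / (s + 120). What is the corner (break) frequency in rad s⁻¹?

120 rad s⁻¹

The single real pole at s = −120 gives a corner at ω = 120 rad s⁻¹.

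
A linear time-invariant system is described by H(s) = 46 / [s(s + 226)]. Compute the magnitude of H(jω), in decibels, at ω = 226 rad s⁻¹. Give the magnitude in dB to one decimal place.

-63.9 dB

|j226 + 226| = √(226² + 226²) = 319.6
|j226| = 226
|H(j226)| = 46 / (319.6 × 226) = 0.00063683
20 log₁₀(0.00063683) = -63.92 dB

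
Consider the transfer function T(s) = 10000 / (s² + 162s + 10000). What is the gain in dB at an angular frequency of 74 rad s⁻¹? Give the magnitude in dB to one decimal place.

|(j74)² + 162(j74) + 10000| = |4524 + j11988| = 1.281e+04
|T(j74)| = 10000 / 1.281e+04 = 0.78044
20 log₁₀(0.78044) = -2.15 dB

-2.2 dB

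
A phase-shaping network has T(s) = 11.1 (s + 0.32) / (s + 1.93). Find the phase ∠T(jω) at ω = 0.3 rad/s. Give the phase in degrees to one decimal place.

34.3°

∠(j0.3 + 0.32) = arctan(0.3/0.32) = 43.15°
∠(j0.3 + 1.93) = arctan(0.3/1.93) = 8.84°
∠T(j0.3) = 43.15° − 8.84° = 34.32°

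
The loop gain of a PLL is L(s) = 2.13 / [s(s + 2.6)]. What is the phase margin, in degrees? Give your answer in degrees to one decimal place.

Gain crossover: |L(jω)| = 1 at ω ≈ 0.784 rad/s.
∠L(j0.784) = −90° − arctan(0.784/2.6) ≈ -106.79°
PM = 180° + (-106.79°) = 73.21°

73.2°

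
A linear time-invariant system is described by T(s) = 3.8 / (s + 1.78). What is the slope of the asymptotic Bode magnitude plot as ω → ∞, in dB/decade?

With 0 zeros and 1 pole, the high-frequency asymptotic slope is 20 × (0 − 1) = -20 dB/decade.

-20 dB/decade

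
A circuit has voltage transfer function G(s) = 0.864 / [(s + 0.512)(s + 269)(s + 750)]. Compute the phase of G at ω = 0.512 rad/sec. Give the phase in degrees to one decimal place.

∠(j0.512 + 0.512) = arctan(0.512/0.512) = 45.00°
∠(j0.512 + 269) = arctan(0.512/269) = 0.11°
∠(j0.512 + 750) = arctan(0.512/750) = 0.04°
∠G(j0.512) = − (45.00° + 0.11° + 0.04°) = -45.15°

-45.1°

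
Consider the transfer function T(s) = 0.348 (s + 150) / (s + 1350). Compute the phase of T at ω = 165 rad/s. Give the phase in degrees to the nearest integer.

∠(j165 + 150) = arctan(165/150) = 47.73°
∠(j165 + 1350) = arctan(165/1350) = 6.97°
∠T(j165) = 47.73° − 6.97° = 40.76°

41°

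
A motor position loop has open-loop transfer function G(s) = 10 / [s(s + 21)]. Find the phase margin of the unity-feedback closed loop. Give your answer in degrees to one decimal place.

88.7°

Gain crossover: |G(jω)| = 1 at ω ≈ 0.476 rad/s.
∠G(j0.476) = −90° − arctan(0.476/21) ≈ -91.30°
PM = 180° + (-91.30°) = 88.70°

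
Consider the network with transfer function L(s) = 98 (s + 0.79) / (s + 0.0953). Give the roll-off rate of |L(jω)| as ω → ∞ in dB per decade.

With 1 zero and 1 pole, the high-frequency asymptotic slope is 20 × (1 − 1) = 0 dB/decade.

0 dB/decade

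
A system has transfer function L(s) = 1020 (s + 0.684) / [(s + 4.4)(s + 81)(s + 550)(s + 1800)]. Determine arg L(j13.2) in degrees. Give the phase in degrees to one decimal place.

∠(j13.2 + 0.684) = arctan(13.2/0.684) = 87.03°
∠(j13.2 + 4.4) = arctan(13.2/4.4) = 71.57°
∠(j13.2 + 81) = arctan(13.2/81) = 9.26°
∠(j13.2 + 550) = arctan(13.2/550) = 1.37°
∠(j13.2 + 1800) = arctan(13.2/1800) = 0.42°
∠L(j13.2) = 87.03° − (71.57° + 9.26° + 1.37° + 0.42°) = 4.42°

4.4°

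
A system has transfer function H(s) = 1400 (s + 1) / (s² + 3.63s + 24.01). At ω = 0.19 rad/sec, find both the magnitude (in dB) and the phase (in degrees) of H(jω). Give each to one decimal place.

|j0.19 + 1| = √(0.19² + 1²) = 1.018
|(j0.19)² + 3.63(j0.19) + 24.01| = |23.974 + j0.6897| = 23.98
|H(j0.19)| = 1400 × 1.018 / 23.98 = 59.417
20 log₁₀(59.417) = 35.48 dB
∠(j0.19 + 1) = arctan(0.19/1) = 10.76°
∠[(j0.19)² + 3.63(j0.19) + 24.01] = ∠[23.974 + j0.6897] = 1.65°
∠H(j0.19) = 10.76° − 1.65° = 9.11°

|H| = 35.5 dB, ∠H = 9.1 deg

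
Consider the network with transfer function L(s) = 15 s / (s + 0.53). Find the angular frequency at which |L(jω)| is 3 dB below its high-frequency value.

0.53 rad/sec

For a single-pole high-pass, the −3 dB point is at the pole: ω = 0.53 rad/sec.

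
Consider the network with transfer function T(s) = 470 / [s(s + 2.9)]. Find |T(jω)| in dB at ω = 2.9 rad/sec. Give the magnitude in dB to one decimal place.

|j2.9 + 2.9| = √(2.9² + 2.9²) = 4.101
|j2.9| = 2.9
|T(j2.9)| = 470 / (4.101 × 2.9) = 39.517
20 log₁₀(39.517) = 31.94 dB

31.9 dB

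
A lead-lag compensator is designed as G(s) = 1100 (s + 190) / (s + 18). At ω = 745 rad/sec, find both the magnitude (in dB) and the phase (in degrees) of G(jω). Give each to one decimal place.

|G| = 61.1 dB, ∠G = -12.9°

|j745 + 190| = √(745² + 190²) = 768.8
|j745 + 18| = √(745² + 18²) = 745.2
|G(j745)| = 1100 × 768.8 / 745.2 = 1134.9
20 log₁₀(1134.9) = 61.10 dB
∠(j745 + 190) = arctan(745/190) = 75.69°
∠(j745 + 18) = arctan(745/18) = 88.62°
∠G(j745) = 75.69° − 88.62° = -12.92°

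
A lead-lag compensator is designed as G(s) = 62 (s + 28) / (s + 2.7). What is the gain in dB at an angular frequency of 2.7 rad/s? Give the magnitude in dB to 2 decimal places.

|j2.7 + 28| = √(2.7² + 28²) = 28.13
|j2.7 + 2.7| = √(2.7² + 2.7²) = 3.818
|G(j2.7)| = 62 × 28.13 / 3.818 = 456.75
20 log₁₀(456.75) = 53.194 dB

53.19 dB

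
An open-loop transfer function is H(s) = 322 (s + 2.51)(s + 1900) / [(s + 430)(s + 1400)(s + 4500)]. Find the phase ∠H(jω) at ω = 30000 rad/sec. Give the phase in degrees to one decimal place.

∠(j30000 + 2.51) = arctan(30000/2.51) = 90.00°
∠(j30000 + 1900) = arctan(30000/1900) = 86.38°
∠(j30000 + 430) = arctan(30000/430) = 89.18°
∠(j30000 + 1400) = arctan(30000/1400) = 87.33°
∠(j30000 + 4500) = arctan(30000/4500) = 81.47°
∠H(j30000) = 90.00° + 86.38° − (89.18° + 87.33° + 81.47°) = -81.60°

-81.6°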